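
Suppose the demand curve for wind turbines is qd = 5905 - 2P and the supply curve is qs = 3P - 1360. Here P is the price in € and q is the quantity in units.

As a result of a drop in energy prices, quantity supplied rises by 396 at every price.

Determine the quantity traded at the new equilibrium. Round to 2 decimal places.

3157.40

Initially, 5905 - 2P = 3P - 1360, so 7265 = 5P and P = 1453, q = 2999.
The new curves are qd = 5905 - 2P (demand) and qs = 3P - 964 (supply).
Clearing the new market: 5905 - 2P = 3P - 964, so P = 1373.8 and q = 3157.4.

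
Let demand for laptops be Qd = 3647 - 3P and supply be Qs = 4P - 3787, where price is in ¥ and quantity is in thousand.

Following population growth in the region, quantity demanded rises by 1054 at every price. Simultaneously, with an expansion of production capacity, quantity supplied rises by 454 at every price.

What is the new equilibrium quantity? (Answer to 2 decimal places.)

Before the shock: 3647 - 3P = 4P - 3787 ⇒ 7434 = 7P ⇒ P = 1062, Q = 461.
After the shift, demand is Qd = 4701 - 3P and supply is Qs = 4P - 3333.
Equate the new curves: 4701 - 3P = 4P - 3333, giving 8034 = 7P, P = 8034/7 ≈ 1147.7143, Q = 8805/7 ≈ 1257.8571.

1257.86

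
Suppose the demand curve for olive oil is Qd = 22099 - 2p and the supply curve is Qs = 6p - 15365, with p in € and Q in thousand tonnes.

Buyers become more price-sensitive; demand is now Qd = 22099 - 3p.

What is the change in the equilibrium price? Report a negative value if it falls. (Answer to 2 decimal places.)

-520.33

Initially, 22099 - 2p = 6p - 15365, so 37464 = 8p and p = 4683, Q = 12733.
With the change applied: demand Qd = 22099 - 3p, supply Qs = 6p - 15365.
Setting them equal: 22099 - 3p = 6p - 15365 → 37464 = 9p, so p = 12488/3 ≈ 4162.6667 and Q = 9611.
Δp = 4162.6667 − 4683 = -520.33.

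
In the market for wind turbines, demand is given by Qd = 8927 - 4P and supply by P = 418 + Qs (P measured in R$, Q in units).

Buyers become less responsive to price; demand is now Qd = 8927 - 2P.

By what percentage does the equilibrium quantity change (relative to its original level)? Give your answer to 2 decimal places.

+85.87

Initially, 8927 - 4P = P - 418, so 9345 = 5P and P = 1869, Q = 1451.
After the shift, demand is Qd = 8927 - 2P and supply is Qs = P - 418.
Setting them equal: 8927 - 2P = P - 418 → 9345 = 3P, so P = 3115 and Q = 2697.
%ΔQ = (2697 − 1451) / 1451 × 100 = +85.87%.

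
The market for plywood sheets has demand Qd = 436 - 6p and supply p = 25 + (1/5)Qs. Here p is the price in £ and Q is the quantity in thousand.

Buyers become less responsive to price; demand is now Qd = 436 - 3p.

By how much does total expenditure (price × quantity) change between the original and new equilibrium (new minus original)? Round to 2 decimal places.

Initially, 436 - 6p = 5p - 125, so 561 = 11p and p = 51, Q = 130.
The shock moves the curves to Qd = 436 - 3p and Qs = 5p - 125.
Clearing the new market: 436 - 3p = 5p - 125, so p = 70.125 and Q = 225.625.
Expenditure moves from 51×130 = 6630 to 70.125×225.625 = 15821.953125; change = +9191.95.

+9191.95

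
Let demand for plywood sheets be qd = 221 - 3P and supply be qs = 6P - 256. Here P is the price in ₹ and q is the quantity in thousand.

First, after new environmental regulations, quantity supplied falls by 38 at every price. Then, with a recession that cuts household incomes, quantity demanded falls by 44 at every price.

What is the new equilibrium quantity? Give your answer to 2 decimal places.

20.00

Before the shock: 221 - 3P = 6P - 256 ⇒ 477 = 9P ⇒ P = 53, q = 62.
After the shift, demand is qd = 177 - 3P and supply is qs = 6P - 294.
Clearing the new market: 177 - 3P = 6P - 294, so P = 157/3 ≈ 52.3333 and q = 20.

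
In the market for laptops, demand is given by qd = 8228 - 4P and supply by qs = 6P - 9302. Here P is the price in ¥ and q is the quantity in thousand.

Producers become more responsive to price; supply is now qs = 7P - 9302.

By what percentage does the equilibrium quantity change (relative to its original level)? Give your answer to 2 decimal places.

Solve the original market: 8228 - 4P = 6P - 9302, hence P = 1753 and q = 1216.
The new curves are qd = 8228 - 4P (demand) and qs = 7P - 9302 (supply).
Setting them equal: 8228 - 4P = 7P - 9302 → 17530 = 11P, so P = 17530/11 ≈ 1593.6364 and q = 20388/11 ≈ 1853.4545.
%Δq = (1853.4545 − 1216) / 1216 × 100 = +52.42%.

+52.42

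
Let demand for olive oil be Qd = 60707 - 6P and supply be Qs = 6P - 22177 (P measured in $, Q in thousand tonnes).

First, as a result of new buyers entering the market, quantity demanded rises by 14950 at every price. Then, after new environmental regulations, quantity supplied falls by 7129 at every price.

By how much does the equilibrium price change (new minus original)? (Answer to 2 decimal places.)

Initially, 60707 - 6P = 6P - 22177, so 82884 = 12P and P = 6907, Q = 19265.
The shock moves the curves to Qd = 75657 - 6P and Qs = 6P - 29306.
Equate the new curves: 75657 - 6P = 6P - 29306, giving 104963 = 12P, P = 104963/12 ≈ 8746.9167, Q = 23175.5.
ΔP = 8746.9167 − 6907 = +1839.92.

+1839.92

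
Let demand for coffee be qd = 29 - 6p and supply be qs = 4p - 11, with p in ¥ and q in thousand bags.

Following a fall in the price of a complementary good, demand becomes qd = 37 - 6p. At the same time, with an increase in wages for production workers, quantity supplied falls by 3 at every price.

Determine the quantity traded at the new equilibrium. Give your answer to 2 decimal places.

Before the shock: 29 - 6p = 4p - 11 ⇒ 40 = 10p ⇒ p = 4, q = 5.
The new curves are qd = 37 - 6p (demand) and qs = 4p - 14 (supply).
New equilibrium: 37 - 6p = 4p - 14 ⇒ 51 = 10p ⇒ p = 5.1, q = 6.4.

6.40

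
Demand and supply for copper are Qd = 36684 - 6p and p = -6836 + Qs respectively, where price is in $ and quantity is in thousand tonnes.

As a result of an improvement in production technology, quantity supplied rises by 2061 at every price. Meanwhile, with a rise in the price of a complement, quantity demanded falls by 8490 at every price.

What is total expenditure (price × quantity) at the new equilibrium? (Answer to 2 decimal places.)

Before the shock: 36684 - 6p = p + 6836 ⇒ 29848 = 7p ⇒ p = 4264, Q = 11100.
The new curves are Qd = 28194 - 6p (demand) and Qs = p + 8897 (supply).
Setting them equal: 28194 - 6p = p + 8897 → 19297 = 7p, so p = 19297/7 ≈ 2756.7143 and Q = 81576/7 ≈ 11653.7143.
New expenditure = 2756.7143 × 11653.7143 = 32125960.65.

32125960.65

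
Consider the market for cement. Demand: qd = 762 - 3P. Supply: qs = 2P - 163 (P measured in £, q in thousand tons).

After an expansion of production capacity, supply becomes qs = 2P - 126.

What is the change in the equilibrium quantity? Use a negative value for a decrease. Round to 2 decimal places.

Initially, 762 - 3P = 2P - 163, so 925 = 5P and P = 185, q = 207.
After the shift, demand is qd = 762 - 3P and supply is qs = 2P - 126.
Setting them equal: 762 - 3P = 2P - 126 → 888 = 5P, so P = 177.6 and q = 229.2.
Δq = 229.2 − 207 = +22.20.

+22.20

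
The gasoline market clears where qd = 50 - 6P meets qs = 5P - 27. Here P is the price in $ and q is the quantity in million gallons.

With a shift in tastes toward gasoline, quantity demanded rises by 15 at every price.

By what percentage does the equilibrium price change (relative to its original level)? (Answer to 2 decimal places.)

Original equilibrium: 50 - 6P = 5P - 27 gives 77 = 11P, so P = 7 and q = 8.
With the change applied: demand qd = 65 - 6P, supply qs = 5P - 27.
New equilibrium: 65 - 6P = 5P - 27 ⇒ 92 = 11P ⇒ P = 92/11 ≈ 8.3636, q = 163/11 ≈ 14.8182.
%ΔP = (8.3636 − 7) / 7 × 100 = +19.48%.

+19.48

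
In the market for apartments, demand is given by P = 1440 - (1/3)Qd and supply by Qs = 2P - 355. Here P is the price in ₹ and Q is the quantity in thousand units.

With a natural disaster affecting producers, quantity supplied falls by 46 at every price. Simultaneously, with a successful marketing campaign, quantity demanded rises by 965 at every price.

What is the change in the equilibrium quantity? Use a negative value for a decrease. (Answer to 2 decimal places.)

Original equilibrium: 4320 - 3P = 2P - 355 gives 4675 = 5P, so P = 935 and Q = 1515.
After the shift, demand is Qd = 5285 - 3P and supply is Qs = 2P - 401.
Clearing the new market: 5285 - 3P = 2P - 401, so P = 1137.2 and Q = 1873.4.
ΔQ = 1873.4 − 1515 = +358.40.

+358.40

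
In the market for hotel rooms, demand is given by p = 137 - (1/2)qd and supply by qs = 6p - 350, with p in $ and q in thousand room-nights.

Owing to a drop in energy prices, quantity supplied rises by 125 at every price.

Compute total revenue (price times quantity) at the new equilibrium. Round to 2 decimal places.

9309.47

Original equilibrium: 274 - 2p = 6p - 350 gives 624 = 8p, so p = 78 and q = 118.
With the change applied: demand qd = 274 - 2p, supply qs = 6p - 225.
Equate the new curves: 274 - 2p = 6p - 225, giving 499 = 8p, p = 62.375, q = 149.25.
New expenditure = 62.375 × 149.25 = 9309.47.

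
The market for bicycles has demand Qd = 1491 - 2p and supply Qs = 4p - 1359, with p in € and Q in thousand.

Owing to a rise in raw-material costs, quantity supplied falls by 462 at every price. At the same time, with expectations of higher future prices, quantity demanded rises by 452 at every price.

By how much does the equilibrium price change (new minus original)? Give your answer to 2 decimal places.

Initially, 1491 - 2p = 4p - 1359, so 2850 = 6p and p = 475, Q = 541.
The shock moves the curves to Qd = 1943 - 2p and Qs = 4p - 1821.
Equate the new curves: 1943 - 2p = 4p - 1821, giving 3764 = 6p, p = 1882/3 ≈ 627.3333, Q = 2065/3 ≈ 688.3333.
Δp = 627.3333 − 475 = +152.33.

+152.33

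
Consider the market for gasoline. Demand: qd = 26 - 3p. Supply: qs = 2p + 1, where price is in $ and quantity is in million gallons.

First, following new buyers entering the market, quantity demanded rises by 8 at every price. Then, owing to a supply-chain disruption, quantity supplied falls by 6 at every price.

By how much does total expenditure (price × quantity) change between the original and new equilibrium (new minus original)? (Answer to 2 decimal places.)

+27.68

Solve the original market: 26 - 3p = 2p + 1, hence p = 5 and q = 11.
With the change applied: demand qd = 34 - 3p, supply qs = 2p - 5.
Setting them equal: 34 - 3p = 2p - 5 → 39 = 5p, so p = 7.8 and q = 10.6.
Expenditure moves from 5×11 = 55 to 7.8×10.6 = 82.68; change = +27.68.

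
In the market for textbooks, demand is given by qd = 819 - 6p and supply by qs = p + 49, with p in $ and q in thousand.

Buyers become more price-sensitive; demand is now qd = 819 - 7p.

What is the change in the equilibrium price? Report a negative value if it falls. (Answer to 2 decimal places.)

-13.75

Original equilibrium: 819 - 6p = p + 49 gives 770 = 7p, so p = 110 and q = 159.
The shock moves the curves to qd = 819 - 7p and qs = p + 49.
Setting them equal: 819 - 7p = p + 49 → 770 = 8p, so p = 96.25 and q = 145.25.
Δp = 96.25 − 110 = -13.75.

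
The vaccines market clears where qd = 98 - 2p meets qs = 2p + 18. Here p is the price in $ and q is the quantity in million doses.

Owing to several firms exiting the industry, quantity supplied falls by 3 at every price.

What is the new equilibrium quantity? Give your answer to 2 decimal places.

Initially, 98 - 2p = 2p + 18, so 80 = 4p and p = 20, q = 58.
After the shift, demand is qd = 98 - 2p and supply is qs = 2p + 15.
Equate the new curves: 98 - 2p = 2p + 15, giving 83 = 4p, p = 20.75, q = 56.5.

56.50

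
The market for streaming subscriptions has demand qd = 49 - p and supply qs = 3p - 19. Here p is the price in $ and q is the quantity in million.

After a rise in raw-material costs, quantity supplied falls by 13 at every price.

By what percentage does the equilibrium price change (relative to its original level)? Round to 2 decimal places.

+19.12

Original equilibrium: 49 - p = 3p - 19 gives 68 = 4p, so p = 17 and q = 32.
After the shift, demand is qd = 49 - p and supply is qs = 3p - 32.
Equate the new curves: 49 - p = 3p - 32, giving 81 = 4p, p = 20.25, q = 28.75.
%Δp = (20.25 − 17) / 17 × 100 = +19.12%.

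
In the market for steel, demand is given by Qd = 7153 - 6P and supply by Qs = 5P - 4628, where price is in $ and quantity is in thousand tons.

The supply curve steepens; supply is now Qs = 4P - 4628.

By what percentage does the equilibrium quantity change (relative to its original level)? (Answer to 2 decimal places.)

-88.39

Original equilibrium: 7153 - 6P = 5P - 4628 gives 11781 = 11P, so P = 1071 and Q = 727.
After the shift, demand is Qd = 7153 - 6P and supply is Qs = 4P - 4628.
Equate the new curves: 7153 - 6P = 4P - 4628, giving 11781 = 10P, P = 1178.1, Q = 84.4.
%ΔQ = (84.4 − 727) / 727 × 100 = -88.39%.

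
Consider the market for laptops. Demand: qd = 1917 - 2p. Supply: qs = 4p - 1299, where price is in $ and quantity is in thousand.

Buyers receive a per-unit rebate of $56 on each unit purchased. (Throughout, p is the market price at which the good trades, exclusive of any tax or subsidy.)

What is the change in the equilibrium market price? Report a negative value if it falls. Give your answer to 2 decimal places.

Initially, 1917 - 2p = 4p - 1299, so 3216 = 6p and p = 536, q = 845.
Since buyers' out-of-pocket price is the market price minus the rebate, the effective demand curve becomes qd = 2029 - 2p.
Equate the new curves: 2029 - 2p = 4p - 1299, giving 3328 = 6p, p = 1664/3 ≈ 554.6667, q = 2759/3 ≈ 919.6667.
Δp = 554.6667 − 536 = +18.67.

+18.67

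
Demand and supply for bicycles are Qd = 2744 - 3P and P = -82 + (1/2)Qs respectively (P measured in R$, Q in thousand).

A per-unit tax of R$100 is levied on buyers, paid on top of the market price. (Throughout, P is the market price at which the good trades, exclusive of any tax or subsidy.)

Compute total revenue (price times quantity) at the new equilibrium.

Original equilibrium: 2744 - 3P = 2P + 164 gives 2580 = 5P, so P = 516 and Q = 1196.
Since buyers pay the price plus the tax, the effective demand curve becomes Qd = 2444 - 3P.
Equate the new curves: 2444 - 3P = 2P + 164, giving 2280 = 5P, P = 456, Q = 1076.
New expenditure = 456 × 1076 = 490656.

490656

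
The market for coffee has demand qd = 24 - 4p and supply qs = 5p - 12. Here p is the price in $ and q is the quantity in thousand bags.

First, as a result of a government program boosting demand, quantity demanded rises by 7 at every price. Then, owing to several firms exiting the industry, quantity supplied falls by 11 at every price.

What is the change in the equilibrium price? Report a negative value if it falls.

Solve the original market: 24 - 4p = 5p - 12, hence p = 4 and q = 8.
After the shift, demand is qd = 31 - 4p and supply is qs = 5p - 23.
Clearing the new market: 31 - 4p = 5p - 23, so p = 6 and q = 7.
Δp = 6 − 4 = +2.

+2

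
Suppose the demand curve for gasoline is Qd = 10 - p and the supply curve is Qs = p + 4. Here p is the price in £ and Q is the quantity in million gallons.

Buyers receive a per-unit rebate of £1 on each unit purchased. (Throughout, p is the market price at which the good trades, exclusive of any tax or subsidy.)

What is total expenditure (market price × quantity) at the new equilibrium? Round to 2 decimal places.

26.25

Solve the original market: 10 - p = p + 4, hence p = 3 and Q = 7.
Since buyers' out-of-pocket price is the market price minus the rebate, the effective demand curve becomes Qd = 11 - p.
New equilibrium: 11 - p = p + 4 ⇒ 7 = 2p ⇒ p = 3.5, Q = 7.5.
New expenditure = 3.5 × 7.5 = 26.25.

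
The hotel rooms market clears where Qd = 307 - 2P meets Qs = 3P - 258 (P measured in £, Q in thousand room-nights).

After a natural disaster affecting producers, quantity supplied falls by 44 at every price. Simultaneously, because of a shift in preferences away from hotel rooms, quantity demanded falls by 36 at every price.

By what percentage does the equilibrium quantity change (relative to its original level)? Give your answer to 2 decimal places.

-48.40

Initially, 307 - 2P = 3P - 258, so 565 = 5P and P = 113, Q = 81.
After the shift, demand is Qd = 271 - 2P and supply is Qs = 3P - 302.
Equate the new curves: 271 - 2P = 3P - 302, giving 573 = 5P, P = 114.6, Q = 41.8.
%ΔQ = (41.8 − 81) / 81 × 100 = -48.40%.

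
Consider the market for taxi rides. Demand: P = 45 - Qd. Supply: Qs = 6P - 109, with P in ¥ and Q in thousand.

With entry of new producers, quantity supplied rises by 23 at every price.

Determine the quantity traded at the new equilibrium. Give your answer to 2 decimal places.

26.29

Original equilibrium: 45 - P = 6P - 109 gives 154 = 7P, so P = 22 and Q = 23.
With the change applied: demand Qd = 45 - P, supply Qs = 6P - 86.
Equate the new curves: 45 - P = 6P - 86, giving 131 = 7P, P = 131/7 ≈ 18.7143, Q = 184/7 ≈ 26.2857.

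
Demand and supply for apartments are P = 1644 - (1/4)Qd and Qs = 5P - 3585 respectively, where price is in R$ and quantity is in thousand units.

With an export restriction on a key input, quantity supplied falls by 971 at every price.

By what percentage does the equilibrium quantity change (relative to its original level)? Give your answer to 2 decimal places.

-20.95

Solve the original market: 6576 - 4P = 5P - 3585, hence P = 1129 and Q = 2060.
The shock moves the curves to Qd = 6576 - 4P and Qs = 5P - 4556.
New equilibrium: 6576 - 4P = 5P - 4556 ⇒ 11132 = 9P ⇒ P = 11132/9 ≈ 1236.8889, Q = 14656/9 ≈ 1628.4444.
%ΔQ = (1628.4444 − 2060) / 2060 × 100 = -20.95%.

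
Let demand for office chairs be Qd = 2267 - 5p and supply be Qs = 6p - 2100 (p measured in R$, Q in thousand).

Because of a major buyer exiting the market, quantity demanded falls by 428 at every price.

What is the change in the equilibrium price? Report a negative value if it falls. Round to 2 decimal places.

-38.91

Solve the original market: 2267 - 5p = 6p - 2100, hence p = 397 and Q = 282.
With the change applied: demand Qd = 1839 - 5p, supply Qs = 6p - 2100.
Setting them equal: 1839 - 5p = 6p - 2100 → 3939 = 11p, so p = 3939/11 ≈ 358.0909 and Q = 534/11 ≈ 48.5455.
Δp = 358.0909 − 397 = -38.91.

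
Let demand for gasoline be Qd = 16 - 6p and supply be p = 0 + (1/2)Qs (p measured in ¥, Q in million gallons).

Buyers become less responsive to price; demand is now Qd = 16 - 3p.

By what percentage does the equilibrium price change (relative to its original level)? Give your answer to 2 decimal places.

Initially, 16 - 6p = 2p, so 16 = 8p and p = 2, Q = 4.
The new curves are Qd = 16 - 3p (demand) and Qs = 2p (supply).
New equilibrium: 16 - 3p = 2p ⇒ 16 = 5p ⇒ p = 3.2, Q = 6.4.
%Δp = (3.2 − 2) / 2 × 100 = +60.00%.

+60.00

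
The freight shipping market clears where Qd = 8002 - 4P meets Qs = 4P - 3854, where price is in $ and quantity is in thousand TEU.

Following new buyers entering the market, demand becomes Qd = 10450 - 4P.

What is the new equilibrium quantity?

3298

Solve the original market: 8002 - 4P = 4P - 3854, hence P = 1482 and Q = 2074.
After the shift, demand is Qd = 10450 - 4P and supply is Qs = 4P - 3854.
Setting them equal: 10450 - 4P = 4P - 3854 → 14304 = 8P, so P = 1788 and Q = 3298.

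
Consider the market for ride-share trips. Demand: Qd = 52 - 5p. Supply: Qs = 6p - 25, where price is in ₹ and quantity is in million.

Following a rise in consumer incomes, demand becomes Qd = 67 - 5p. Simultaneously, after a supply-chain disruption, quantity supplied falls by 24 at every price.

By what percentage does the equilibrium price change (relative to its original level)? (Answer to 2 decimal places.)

Solve the original market: 52 - 5p = 6p - 25, hence p = 7 and Q = 17.
The shock moves the curves to Qd = 67 - 5p and Qs = 6p - 49.
Setting them equal: 67 - 5p = 6p - 49 → 116 = 11p, so p = 116/11 ≈ 10.5455 and Q = 157/11 ≈ 14.2727.
%Δp = (10.5455 − 7) / 7 × 100 = +50.65%.

+50.65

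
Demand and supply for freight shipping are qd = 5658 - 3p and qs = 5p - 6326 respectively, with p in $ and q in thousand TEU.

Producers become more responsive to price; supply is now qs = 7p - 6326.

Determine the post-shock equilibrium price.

1198.4

Original equilibrium: 5658 - 3p = 5p - 6326 gives 11984 = 8p, so p = 1498 and q = 1164.
The shock moves the curves to qd = 5658 - 3p and qs = 7p - 6326.
Clearing the new market: 5658 - 3p = 7p - 6326, so p = 1198.4 and q = 2062.8.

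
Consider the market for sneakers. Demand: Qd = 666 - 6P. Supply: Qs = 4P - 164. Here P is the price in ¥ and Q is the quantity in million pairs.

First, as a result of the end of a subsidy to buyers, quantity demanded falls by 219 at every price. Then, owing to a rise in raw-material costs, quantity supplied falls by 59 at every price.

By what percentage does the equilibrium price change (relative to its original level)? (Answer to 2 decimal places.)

-19.28

Original equilibrium: 666 - 6P = 4P - 164 gives 830 = 10P, so P = 83 and Q = 168.
With the change applied: demand Qd = 447 - 6P, supply Qs = 4P - 223.
Clearing the new market: 447 - 6P = 4P - 223, so P = 67 and Q = 45.
%ΔP = (67 − 83) / 83 × 100 = -19.28%.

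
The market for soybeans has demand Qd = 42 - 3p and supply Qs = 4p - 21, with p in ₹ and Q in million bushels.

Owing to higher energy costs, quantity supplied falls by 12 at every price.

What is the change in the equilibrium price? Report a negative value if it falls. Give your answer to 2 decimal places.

Original equilibrium: 42 - 3p = 4p - 21 gives 63 = 7p, so p = 9 and Q = 15.
With the change applied: demand Qd = 42 - 3p, supply Qs = 4p - 33.
Clearing the new market: 42 - 3p = 4p - 33, so p = 75/7 ≈ 10.7143 and Q = 69/7 ≈ 9.8571.
Δp = 10.7143 − 9 = +1.71.

+1.71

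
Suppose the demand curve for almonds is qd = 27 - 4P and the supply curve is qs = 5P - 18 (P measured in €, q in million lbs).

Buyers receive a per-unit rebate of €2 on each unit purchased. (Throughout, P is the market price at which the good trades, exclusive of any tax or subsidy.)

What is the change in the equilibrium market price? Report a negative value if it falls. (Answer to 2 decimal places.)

+0.89

Before the shock: 27 - 4P = 5P - 18 ⇒ 45 = 9P ⇒ P = 5, q = 7.
Since buyers' out-of-pocket price is the market price minus the rebate, the effective demand curve becomes qd = 35 - 4P.
Clearing the new market: 35 - 4P = 5P - 18, so P = 53/9 ≈ 5.8889 and q = 103/9 ≈ 11.4444.
ΔP = 5.8889 − 5 = +0.89.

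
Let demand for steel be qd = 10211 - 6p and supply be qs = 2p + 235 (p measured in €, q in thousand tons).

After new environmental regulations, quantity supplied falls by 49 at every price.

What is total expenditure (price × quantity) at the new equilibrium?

3373725.78125

Initially, 10211 - 6p = 2p + 235, so 9976 = 8p and p = 1247, q = 2729.
With the change applied: demand qd = 10211 - 6p, supply qs = 2p + 186.
Equate the new curves: 10211 - 6p = 2p + 186, giving 10025 = 8p, p = 1253.125, q = 2692.25.
New expenditure = 1253.125 × 2692.25 = 3373725.78125.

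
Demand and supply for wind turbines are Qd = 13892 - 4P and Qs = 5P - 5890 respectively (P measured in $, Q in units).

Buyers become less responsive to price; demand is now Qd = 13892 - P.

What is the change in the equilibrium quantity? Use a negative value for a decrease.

+5495

Solve the original market: 13892 - 4P = 5P - 5890, hence P = 2198 and Q = 5100.
The new curves are Qd = 13892 - P (demand) and Qs = 5P - 5890 (supply).
New equilibrium: 13892 - P = 5P - 5890 ⇒ 19782 = 6P ⇒ P = 3297, Q = 10595.
ΔQ = 10595 − 5100 = +5495.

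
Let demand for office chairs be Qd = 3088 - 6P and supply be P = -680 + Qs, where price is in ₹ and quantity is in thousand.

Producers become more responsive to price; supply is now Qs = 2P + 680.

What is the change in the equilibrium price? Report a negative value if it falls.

-43

Initially, 3088 - 6P = P + 680, so 2408 = 7P and P = 344, Q = 1024.
After the shift, demand is Qd = 3088 - 6P and supply is Qs = 2P + 680.
Clearing the new market: 3088 - 6P = 2P + 680, so P = 301 and Q = 1282.
ΔP = 301 − 344 = -43.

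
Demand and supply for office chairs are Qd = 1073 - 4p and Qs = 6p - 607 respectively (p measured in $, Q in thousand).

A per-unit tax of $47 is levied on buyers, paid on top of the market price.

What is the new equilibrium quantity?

Solve the original market: 1073 - 4p = 6p - 607, hence p = 168 and Q = 401.
Since buyers pay the price plus the tax, the effective demand curve becomes Qd = 885 - 4p.
Setting them equal: 885 - 4p = 6p - 607 → 1492 = 10p, so p = 149.2 and Q = 288.2.

288.2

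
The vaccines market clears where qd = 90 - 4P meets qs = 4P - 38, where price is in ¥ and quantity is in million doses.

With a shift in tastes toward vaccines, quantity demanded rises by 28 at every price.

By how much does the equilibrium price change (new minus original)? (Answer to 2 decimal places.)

+3.50

Solve the original market: 90 - 4P = 4P - 38, hence P = 16 and q = 26.
The new curves are qd = 118 - 4P (demand) and qs = 4P - 38 (supply).
Clearing the new market: 118 - 4P = 4P - 38, so P = 19.5 and q = 40.
ΔP = 19.5 − 16 = +3.50.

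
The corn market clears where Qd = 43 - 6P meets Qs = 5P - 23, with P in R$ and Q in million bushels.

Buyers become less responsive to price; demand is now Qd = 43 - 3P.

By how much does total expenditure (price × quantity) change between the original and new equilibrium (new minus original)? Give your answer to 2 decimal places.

Solve the original market: 43 - 6P = 5P - 23, hence P = 6 and Q = 7.
With the change applied: demand Qd = 43 - 3P, supply Qs = 5P - 23.
Equate the new curves: 43 - 3P = 5P - 23, giving 66 = 8P, P = 8.25, Q = 18.25.
Expenditure moves from 6×7 = 42 to 8.25×18.25 = 150.5625; change = +108.56.

+108.56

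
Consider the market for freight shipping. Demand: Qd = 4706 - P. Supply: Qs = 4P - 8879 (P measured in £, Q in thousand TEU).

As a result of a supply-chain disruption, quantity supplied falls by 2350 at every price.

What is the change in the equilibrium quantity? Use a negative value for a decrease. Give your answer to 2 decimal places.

Solve the original market: 4706 - P = 4P - 8879, hence P = 2717 and Q = 1989.
The new curves are Qd = 4706 - P (demand) and Qs = 4P - 11229 (supply).
Clearing the new market: 4706 - P = 4P - 11229, so P = 3187 and Q = 1519.
ΔQ = 1519 − 1989 = -470.00.

-470.00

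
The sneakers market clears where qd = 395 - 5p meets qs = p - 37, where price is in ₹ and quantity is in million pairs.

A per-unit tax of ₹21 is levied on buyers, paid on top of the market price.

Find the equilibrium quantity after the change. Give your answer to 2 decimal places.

Initially, 395 - 5p = p - 37, so 432 = 6p and p = 72, q = 35.
Since buyers pay the price plus the tax, the effective demand curve becomes qd = 290 - 5p.
Clearing the new market: 290 - 5p = p - 37, so p = 54.5 and q = 17.5.

17.50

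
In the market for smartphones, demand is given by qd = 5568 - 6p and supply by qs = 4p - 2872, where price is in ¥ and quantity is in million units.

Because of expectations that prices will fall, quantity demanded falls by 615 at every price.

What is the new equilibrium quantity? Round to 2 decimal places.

Initially, 5568 - 6p = 4p - 2872, so 8440 = 10p and p = 844, q = 504.
The shock moves the curves to qd = 4953 - 6p and qs = 4p - 2872.
New equilibrium: 4953 - 6p = 4p - 2872 ⇒ 7825 = 10p ⇒ p = 782.5, q = 258.

258.00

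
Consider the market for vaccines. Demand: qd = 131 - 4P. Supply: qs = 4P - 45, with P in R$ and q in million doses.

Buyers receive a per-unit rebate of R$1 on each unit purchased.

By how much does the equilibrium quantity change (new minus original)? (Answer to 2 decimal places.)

Solve the original market: 131 - 4P = 4P - 45, hence P = 22 and q = 43.
Since buyers' out-of-pocket price is the market price minus the rebate, the effective demand curve becomes qd = 135 - 4P.
Equate the new curves: 135 - 4P = 4P - 45, giving 180 = 8P, P = 22.5, q = 45.
Δq = 45 − 43 = +2.00.

+2.00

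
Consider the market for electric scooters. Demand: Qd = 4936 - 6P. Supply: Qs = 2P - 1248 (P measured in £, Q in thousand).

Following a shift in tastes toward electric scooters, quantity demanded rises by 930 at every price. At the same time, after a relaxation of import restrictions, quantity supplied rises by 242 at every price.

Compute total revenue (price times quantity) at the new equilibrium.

Solve the original market: 4936 - 6P = 2P - 1248, hence P = 773 and Q = 298.
With the change applied: demand Qd = 5866 - 6P, supply Qs = 2P - 1006.
Setting them equal: 5866 - 6P = 2P - 1006 → 6872 = 8P, so P = 859 and Q = 712.
New expenditure = 859 × 712 = 611608.

611608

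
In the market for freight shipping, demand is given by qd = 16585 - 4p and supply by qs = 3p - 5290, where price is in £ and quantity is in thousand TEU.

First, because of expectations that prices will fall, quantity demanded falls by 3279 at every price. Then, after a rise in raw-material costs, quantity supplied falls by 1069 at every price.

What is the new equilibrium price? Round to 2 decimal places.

Solve the original market: 16585 - 4p = 3p - 5290, hence p = 3125 and q = 4085.
With the change applied: demand qd = 13306 - 4p, supply qs = 3p - 6359.
Equate the new curves: 13306 - 4p = 3p - 6359, giving 19665 = 7p, p = 19665/7 ≈ 2809.2857, q = 14482/7 ≈ 2068.8571.

2809.29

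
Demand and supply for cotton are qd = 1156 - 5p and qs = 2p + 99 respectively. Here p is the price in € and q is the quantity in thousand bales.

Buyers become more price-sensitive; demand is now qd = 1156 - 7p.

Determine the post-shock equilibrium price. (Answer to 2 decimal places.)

117.44

Solve the original market: 1156 - 5p = 2p + 99, hence p = 151 and q = 401.
With the change applied: demand qd = 1156 - 7p, supply qs = 2p + 99.
Equate the new curves: 1156 - 7p = 2p + 99, giving 1057 = 9p, p = 1057/9 ≈ 117.4444, q = 3005/9 ≈ 333.8889.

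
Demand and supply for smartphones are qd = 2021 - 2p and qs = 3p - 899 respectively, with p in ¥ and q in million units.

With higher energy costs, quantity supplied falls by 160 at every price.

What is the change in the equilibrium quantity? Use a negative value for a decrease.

Solve the original market: 2021 - 2p = 3p - 899, hence p = 584 and q = 853.
The new curves are qd = 2021 - 2p (demand) and qs = 3p - 1059 (supply).
New equilibrium: 2021 - 2p = 3p - 1059 ⇒ 3080 = 5p ⇒ p = 616, q = 789.
Δq = 789 − 853 = -64.

-64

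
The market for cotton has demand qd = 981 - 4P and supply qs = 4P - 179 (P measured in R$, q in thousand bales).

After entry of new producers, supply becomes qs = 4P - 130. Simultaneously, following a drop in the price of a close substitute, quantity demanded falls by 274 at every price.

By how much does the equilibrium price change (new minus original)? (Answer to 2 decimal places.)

-40.38

Solve the original market: 981 - 4P = 4P - 179, hence P = 145 and q = 401.
The new curves are qd = 707 - 4P (demand) and qs = 4P - 130 (supply).
Setting them equal: 707 - 4P = 4P - 130 → 837 = 8P, so P = 104.625 and q = 288.5.
ΔP = 104.625 − 145 = -40.38.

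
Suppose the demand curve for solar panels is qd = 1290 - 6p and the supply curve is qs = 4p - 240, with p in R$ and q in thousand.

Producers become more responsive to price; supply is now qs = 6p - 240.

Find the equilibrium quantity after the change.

Before the shock: 1290 - 6p = 4p - 240 ⇒ 1530 = 10p ⇒ p = 153, q = 372.
The new curves are qd = 1290 - 6p (demand) and qs = 6p - 240 (supply).
Clearing the new market: 1290 - 6p = 6p - 240, so p = 127.5 and q = 525.

525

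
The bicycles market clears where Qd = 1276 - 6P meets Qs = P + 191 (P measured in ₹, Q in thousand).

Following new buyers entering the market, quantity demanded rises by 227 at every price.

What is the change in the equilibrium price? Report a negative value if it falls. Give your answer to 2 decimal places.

+32.43

Original equilibrium: 1276 - 6P = P + 191 gives 1085 = 7P, so P = 155 and Q = 346.
With the change applied: demand Qd = 1503 - 6P, supply Qs = P + 191.
Equate the new curves: 1503 - 6P = P + 191, giving 1312 = 7P, P = 1312/7 ≈ 187.4286, Q = 2649/7 ≈ 378.4286.
ΔP = 187.4286 − 155 = +32.43.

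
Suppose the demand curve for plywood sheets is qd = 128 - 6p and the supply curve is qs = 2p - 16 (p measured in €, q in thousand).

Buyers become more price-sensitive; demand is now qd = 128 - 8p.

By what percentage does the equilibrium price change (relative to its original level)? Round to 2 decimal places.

-20.00

Before the shock: 128 - 6p = 2p - 16 ⇒ 144 = 8p ⇒ p = 18, q = 20.
The new curves are qd = 128 - 8p (demand) and qs = 2p - 16 (supply).
Equate the new curves: 128 - 8p = 2p - 16, giving 144 = 10p, p = 14.4, q = 12.8.
%Δp = (14.4 − 18) / 18 × 100 = -20.00%.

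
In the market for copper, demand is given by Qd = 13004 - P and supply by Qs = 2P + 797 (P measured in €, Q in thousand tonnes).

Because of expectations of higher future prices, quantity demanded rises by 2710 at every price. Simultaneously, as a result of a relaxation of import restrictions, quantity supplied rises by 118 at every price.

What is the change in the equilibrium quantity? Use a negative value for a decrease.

+1846

Before the shock: 13004 - P = 2P + 797 ⇒ 12207 = 3P ⇒ P = 4069, Q = 8935.
With the change applied: demand Qd = 15714 - P, supply Qs = 2P + 915.
Equate the new curves: 15714 - P = 2P + 915, giving 14799 = 3P, P = 4933, Q = 10781.
ΔQ = 10781 − 8935 = +1846.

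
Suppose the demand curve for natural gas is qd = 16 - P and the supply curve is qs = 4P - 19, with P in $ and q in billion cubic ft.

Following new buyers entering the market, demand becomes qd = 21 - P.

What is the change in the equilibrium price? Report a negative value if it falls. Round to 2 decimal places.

Original equilibrium: 16 - P = 4P - 19 gives 35 = 5P, so P = 7 and q = 9.
The new curves are qd = 21 - P (demand) and qs = 4P - 19 (supply).
Setting them equal: 21 - P = 4P - 19 → 40 = 5P, so P = 8 and q = 13.
ΔP = 8 − 7 = +1.00.

+1.00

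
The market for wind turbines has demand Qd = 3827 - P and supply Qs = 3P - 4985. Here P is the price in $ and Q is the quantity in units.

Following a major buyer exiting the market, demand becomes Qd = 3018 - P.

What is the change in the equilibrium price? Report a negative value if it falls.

-202.25

Solve the original market: 3827 - P = 3P - 4985, hence P = 2203 and Q = 1624.
The new curves are Qd = 3018 - P (demand) and Qs = 3P - 4985 (supply).
Setting them equal: 3018 - P = 3P - 4985 → 8003 = 4P, so P = 2000.75 and Q = 1017.25.
ΔP = 2000.75 − 2203 = -202.25.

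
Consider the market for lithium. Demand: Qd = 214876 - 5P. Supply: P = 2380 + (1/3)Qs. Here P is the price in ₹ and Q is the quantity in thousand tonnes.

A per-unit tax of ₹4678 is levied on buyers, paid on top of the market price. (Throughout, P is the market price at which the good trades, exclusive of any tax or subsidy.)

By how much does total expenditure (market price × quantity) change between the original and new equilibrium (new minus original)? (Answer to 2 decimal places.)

-440318942.81

Initially, 214876 - 5P = 3P - 7140, so 222016 = 8P and P = 27752, Q = 76116.
Since buyers pay the price plus the tax, the effective demand curve becomes Qd = 191486 - 5P.
Clearing the new market: 191486 - 5P = 3P - 7140, so P = 24828.25 and Q = 67344.75.
Expenditure moves from 27752×76116 = 2112371232 to 24828.25×67344.75 = 1672052289.1875; change = -440318942.81.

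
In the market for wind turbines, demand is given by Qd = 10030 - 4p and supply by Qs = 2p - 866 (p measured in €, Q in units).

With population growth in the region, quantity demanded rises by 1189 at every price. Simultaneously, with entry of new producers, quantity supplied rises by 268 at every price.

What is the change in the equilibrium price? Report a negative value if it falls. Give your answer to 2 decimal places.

+153.50

Original equilibrium: 10030 - 4p = 2p - 866 gives 10896 = 6p, so p = 1816 and Q = 2766.
The shock moves the curves to Qd = 11219 - 4p and Qs = 2p - 598.
Setting them equal: 11219 - 4p = 2p - 598 → 11817 = 6p, so p = 1969.5 and Q = 3341.
Δp = 1969.5 − 1816 = +153.50.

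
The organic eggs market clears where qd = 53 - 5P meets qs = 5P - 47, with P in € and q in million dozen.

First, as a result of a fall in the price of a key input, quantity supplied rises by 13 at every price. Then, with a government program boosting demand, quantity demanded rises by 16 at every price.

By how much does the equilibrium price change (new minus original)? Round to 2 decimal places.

+0.30

Before the shock: 53 - 5P = 5P - 47 ⇒ 100 = 10P ⇒ P = 10, q = 3.
The shock moves the curves to qd = 69 - 5P and qs = 5P - 34.
Clearing the new market: 69 - 5P = 5P - 34, so P = 10.3 and q = 17.5.
ΔP = 10.3 − 10 = +0.30.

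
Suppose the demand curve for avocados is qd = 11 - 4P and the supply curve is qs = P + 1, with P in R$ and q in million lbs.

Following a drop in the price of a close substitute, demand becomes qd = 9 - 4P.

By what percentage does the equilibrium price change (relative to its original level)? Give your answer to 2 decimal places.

-20.00

Before the shock: 11 - 4P = P + 1 ⇒ 10 = 5P ⇒ P = 2, q = 3.
With the change applied: demand qd = 9 - 4P, supply qs = P + 1.
Setting them equal: 9 - 4P = P + 1 → 8 = 5P, so P = 1.6 and q = 2.6.
%ΔP = (1.6 − 2) / 2 × 100 = -20.00%.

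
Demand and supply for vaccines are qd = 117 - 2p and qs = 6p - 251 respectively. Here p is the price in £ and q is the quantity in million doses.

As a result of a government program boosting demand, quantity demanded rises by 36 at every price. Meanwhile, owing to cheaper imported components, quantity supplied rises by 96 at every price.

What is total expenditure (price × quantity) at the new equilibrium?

Initially, 117 - 2p = 6p - 251, so 368 = 8p and p = 46, q = 25.
After the shift, demand is qd = 153 - 2p and supply is qs = 6p - 155.
Setting them equal: 153 - 2p = 6p - 155 → 308 = 8p, so p = 38.5 and q = 76.
New expenditure = 38.5 × 76 = 2926.

2926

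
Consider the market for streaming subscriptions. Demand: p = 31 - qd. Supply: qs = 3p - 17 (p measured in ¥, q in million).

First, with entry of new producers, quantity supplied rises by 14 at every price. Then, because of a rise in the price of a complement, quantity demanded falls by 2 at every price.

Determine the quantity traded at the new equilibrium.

21

Original equilibrium: 31 - p = 3p - 17 gives 48 = 4p, so p = 12 and q = 19.
The shock moves the curves to qd = 29 - p and qs = 3p - 3.
Clearing the new market: 29 - p = 3p - 3, so p = 8 and q = 21.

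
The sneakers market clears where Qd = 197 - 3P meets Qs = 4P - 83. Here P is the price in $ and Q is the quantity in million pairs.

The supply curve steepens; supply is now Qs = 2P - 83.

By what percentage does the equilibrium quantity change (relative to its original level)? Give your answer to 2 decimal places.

Original equilibrium: 197 - 3P = 4P - 83 gives 280 = 7P, so P = 40 and Q = 77.
With the change applied: demand Qd = 197 - 3P, supply Qs = 2P - 83.
Setting them equal: 197 - 3P = 2P - 83 → 280 = 5P, so P = 56 and Q = 29.
%ΔQ = (29 − 77) / 77 × 100 = -62.34%.

-62.34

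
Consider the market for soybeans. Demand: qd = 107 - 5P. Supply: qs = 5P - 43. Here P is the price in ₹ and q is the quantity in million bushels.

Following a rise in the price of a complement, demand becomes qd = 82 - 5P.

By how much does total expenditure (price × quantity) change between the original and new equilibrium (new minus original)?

-236.25

Initially, 107 - 5P = 5P - 43, so 150 = 10P and P = 15, q = 32.
After the shift, demand is qd = 82 - 5P and supply is qs = 5P - 43.
Equate the new curves: 82 - 5P = 5P - 43, giving 125 = 10P, P = 12.5, q = 19.5.
Expenditure moves from 15×32 = 480 to 12.5×19.5 = 243.75; change = -236.25.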